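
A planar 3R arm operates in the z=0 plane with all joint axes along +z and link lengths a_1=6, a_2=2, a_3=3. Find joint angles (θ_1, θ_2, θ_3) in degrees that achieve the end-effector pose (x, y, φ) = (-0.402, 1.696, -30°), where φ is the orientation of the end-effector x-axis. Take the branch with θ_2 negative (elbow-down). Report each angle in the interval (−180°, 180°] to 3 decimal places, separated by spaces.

wrist centre = target − a_3·(cos φ, sin φ) = (-3.0001, 3.1960)
cos θ_2 = (19.2149−6²−2²)/(2·6·2) = -0.8660; θ_2 = -150.0025° (elbow-down)
β = atan2(3.1960,-3.0001) = 133.1889°; ψ = atan2(-0.9999,4.2679) = -13.1860°
θ_1 = β − ψ = 146.3748°
θ_3 = φ − θ_1 − θ_2 = -26.3724° (wrapped to (-180°,180°])

146.375 -150.002 -26.372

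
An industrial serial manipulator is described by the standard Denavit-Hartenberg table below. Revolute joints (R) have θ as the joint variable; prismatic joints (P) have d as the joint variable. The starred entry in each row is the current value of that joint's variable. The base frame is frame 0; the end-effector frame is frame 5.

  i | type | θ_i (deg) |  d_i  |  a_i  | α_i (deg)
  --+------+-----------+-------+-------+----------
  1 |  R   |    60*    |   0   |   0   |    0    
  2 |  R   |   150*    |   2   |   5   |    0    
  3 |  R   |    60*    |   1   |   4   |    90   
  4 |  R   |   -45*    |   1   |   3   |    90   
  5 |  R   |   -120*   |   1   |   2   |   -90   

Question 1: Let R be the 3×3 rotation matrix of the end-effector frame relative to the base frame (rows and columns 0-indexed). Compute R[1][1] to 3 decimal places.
-0.707

End-effector y-axis (col 1 of R) = (0.0000,-0.7071,0.7071)
R[1][1] = -0.7071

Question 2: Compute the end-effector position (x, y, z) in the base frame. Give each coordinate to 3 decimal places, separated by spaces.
-3.598 -7.207 0.879

after link 1: o_1 = (0.0000, 0.0000, 0.0000)
after link 2: o_2 = (-4.3301, -2.5000, 2.0000)
after link 3: o_3 = (-4.3301, -6.5000, 3.0000)
after link 4: o_4 = (-5.3301, -8.6213, 0.8787)
after link 5: o_5 = (-3.5981, -7.2071, 0.8787)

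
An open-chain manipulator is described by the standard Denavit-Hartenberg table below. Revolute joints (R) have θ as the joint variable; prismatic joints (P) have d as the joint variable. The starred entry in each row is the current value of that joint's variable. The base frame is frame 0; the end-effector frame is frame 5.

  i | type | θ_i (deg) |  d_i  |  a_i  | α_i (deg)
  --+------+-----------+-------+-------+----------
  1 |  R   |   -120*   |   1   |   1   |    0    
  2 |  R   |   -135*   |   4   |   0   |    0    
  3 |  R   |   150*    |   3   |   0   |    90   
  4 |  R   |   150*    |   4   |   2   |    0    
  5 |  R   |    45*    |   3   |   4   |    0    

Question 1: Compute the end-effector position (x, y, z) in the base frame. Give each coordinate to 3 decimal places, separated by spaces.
after link 1: o_1 = (-0.5000, -0.8660, 1.0000)
after link 2: o_2 = (-0.5000, -0.8660, 5.0000)
after link 3: o_3 = (-0.5000, -0.8660, 8.0000)
after link 4: o_4 = (-3.9154, 1.8423, 9.0000)
after link 5: o_5 = (-5.8132, 6.3508, 7.9647)

-5.813 6.351 7.965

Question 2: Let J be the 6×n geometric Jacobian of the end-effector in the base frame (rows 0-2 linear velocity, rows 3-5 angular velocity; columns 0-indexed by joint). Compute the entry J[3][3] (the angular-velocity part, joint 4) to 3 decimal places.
axis z_3 = (-0.9659,0.2588,0.0000); lever o_n−o_3 = (-5.3132,7.2168,-0.0353)
cross product → J_v[:, 3] = (-0.0091,-0.0341,-5.5958)
J_ω[:, 3] = z_3
entry J[3][3] = -0.9659

-0.966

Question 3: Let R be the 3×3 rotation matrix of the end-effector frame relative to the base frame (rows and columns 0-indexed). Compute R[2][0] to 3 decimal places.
End-effector x-axis (col 0 of R) = (0.2500,0.9330,-0.2588)
R[2][0] = -0.2588

-0.259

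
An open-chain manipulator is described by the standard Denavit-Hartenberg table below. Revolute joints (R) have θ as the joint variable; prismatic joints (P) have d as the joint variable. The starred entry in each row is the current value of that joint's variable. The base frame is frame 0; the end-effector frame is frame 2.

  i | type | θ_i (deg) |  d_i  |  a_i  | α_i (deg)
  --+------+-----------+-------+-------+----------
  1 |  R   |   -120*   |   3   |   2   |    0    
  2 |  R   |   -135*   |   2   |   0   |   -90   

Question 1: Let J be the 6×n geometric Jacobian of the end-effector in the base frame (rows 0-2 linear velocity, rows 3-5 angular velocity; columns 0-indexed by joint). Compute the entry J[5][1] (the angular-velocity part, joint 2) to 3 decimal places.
1.000

axis z_1 = (0.0000,0.0000,1.0000); lever o_n−o_1 = (0.0000,0.0000,2.0000)
cross product → J_v[:, 1] = (0.0000,0.0000,0.0000)
J_ω[:, 1] = z_1
entry J[5][1] = 1.0000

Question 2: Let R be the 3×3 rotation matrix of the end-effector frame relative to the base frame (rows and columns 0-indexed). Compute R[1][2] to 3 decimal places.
-0.259

End-effector z-axis (col 2 of R) = (-0.9659,-0.2588,0.0000)
R[1][2] = -0.2588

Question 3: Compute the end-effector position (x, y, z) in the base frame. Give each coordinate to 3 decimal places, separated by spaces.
-1.000 -1.732 5.000

after link 1: o_1 = (-1.0000, -1.7321, 3.0000)
after link 2: o_2 = (-1.0000, -1.7321, 5.0000)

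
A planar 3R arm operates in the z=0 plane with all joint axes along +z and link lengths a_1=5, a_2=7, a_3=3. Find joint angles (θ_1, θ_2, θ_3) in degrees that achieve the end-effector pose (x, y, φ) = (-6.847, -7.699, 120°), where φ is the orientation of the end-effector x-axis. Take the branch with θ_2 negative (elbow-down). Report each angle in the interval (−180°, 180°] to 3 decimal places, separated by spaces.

wrist centre = target − a_3·(cos φ, sin φ) = (-5.3470, -10.2971)
cos θ_2 = (134.6202−5²−7²)/(2·5·7) = 0.8660; θ_2 = -30.0026° (elbow-down)
β = atan2(-10.2971,-5.3470) = -117.4417°; ψ = atan2(-3.5003,11.0620) = -17.5586°
θ_1 = β − ψ = -99.8831°
θ_3 = φ − θ_1 − θ_2 = -110.1143° (wrapped to (-180°,180°])

-99.883 -30.003 -110.114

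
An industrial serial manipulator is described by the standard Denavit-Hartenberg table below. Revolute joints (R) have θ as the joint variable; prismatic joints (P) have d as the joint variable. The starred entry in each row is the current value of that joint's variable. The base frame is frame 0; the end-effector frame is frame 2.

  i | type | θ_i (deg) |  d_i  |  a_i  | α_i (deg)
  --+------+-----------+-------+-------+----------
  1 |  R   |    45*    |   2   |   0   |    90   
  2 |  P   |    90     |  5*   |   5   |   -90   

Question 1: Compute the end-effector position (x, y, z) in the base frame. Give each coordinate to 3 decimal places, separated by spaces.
after link 1: o_1 = (0.0000, 0.0000, 2.0000)
after link 2: o_2 = (3.5355, -3.5355, 7.0000)

3.536 -3.536 7.000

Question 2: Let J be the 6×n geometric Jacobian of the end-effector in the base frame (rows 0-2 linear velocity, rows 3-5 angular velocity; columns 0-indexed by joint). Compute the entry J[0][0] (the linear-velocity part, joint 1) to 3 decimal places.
axis z_0 = ẑ; lever o_n−o_0 = (3.5355,-3.5355,7.0000)
cross product → J_v[:, 0] = (3.5355,3.5355,-0.0000)
J_ω[:, 0] = z_0
entry J[0][0] = 3.5355

3.536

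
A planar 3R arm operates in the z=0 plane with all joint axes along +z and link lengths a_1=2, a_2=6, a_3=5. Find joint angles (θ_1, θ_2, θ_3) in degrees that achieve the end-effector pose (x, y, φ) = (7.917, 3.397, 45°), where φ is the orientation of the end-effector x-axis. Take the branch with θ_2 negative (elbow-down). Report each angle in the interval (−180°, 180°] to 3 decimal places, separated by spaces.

134.996 -149.995 59.999

wrist centre = target − a_3·(cos φ, sin φ) = (4.3815, -0.1385)
cos θ_2 = (19.2164−2²−6²)/(2·2·6) = -0.8660; θ_2 = -149.9950° (elbow-down)
β = atan2(-0.1385,4.3815) = -1.8110°; ψ = atan2(-3.0005,-3.1959) = -136.8066°
θ_1 = β − ψ = 134.9956°
θ_3 = φ − θ_1 − θ_2 = 59.9994° (wrapped to (-180°,180°])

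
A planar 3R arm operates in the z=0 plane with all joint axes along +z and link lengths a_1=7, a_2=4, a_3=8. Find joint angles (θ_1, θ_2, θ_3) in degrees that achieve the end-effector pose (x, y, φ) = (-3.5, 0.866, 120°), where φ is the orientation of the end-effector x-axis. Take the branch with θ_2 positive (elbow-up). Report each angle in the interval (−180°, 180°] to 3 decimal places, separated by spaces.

-120.000 120.000 120.000

wrist centre = target − a_3·(cos φ, sin φ) = (0.5000, -6.0622)
cos θ_2 = (37.0003−7²−4²)/(2·7·4) = -0.5000; θ_2 = 119.9996° (elbow-up)
β = atan2(-6.0622,0.5000) = -85.2850°; ψ = atan2(3.4641,5.0000) = 34.7150°
θ_1 = β − ψ = -120.0000°
θ_3 = φ − θ_1 − θ_2 = 120.0004° (wrapped to (-180°,180°])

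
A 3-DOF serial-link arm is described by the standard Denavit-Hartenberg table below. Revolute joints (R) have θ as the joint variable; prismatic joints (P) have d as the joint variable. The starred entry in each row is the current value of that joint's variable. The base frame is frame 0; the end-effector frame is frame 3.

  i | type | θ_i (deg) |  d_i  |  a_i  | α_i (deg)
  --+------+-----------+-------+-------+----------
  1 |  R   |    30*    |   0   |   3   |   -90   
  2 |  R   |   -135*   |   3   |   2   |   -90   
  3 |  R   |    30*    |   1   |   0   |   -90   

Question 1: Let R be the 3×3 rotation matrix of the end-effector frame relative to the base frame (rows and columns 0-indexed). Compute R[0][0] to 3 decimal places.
-0.280

End-effector x-axis (col 0 of R) = (-0.2803,-0.7392,0.6124)
R[0][0] = -0.2803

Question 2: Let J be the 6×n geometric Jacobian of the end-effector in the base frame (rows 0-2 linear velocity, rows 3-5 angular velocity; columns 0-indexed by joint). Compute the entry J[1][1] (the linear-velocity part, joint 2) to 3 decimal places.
axis z_1 = (-0.5000,0.8660,0.0000); lever o_n−o_1 = (-2.1124,2.2445,2.1213)
cross product → J_v[:, 1] = (1.8371,1.0607,0.7071)
J_ω[:, 1] = z_1
entry J[1][1] = 1.0607

1.061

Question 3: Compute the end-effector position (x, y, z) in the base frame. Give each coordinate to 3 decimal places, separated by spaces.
after link 1: o_1 = (2.5981, 1.5000, 0.0000)
after link 2: o_2 = (-0.1267, 3.3910, 1.4142)
after link 3: o_3 = (0.4857, 3.7445, 2.1213)

0.486 3.745 2.121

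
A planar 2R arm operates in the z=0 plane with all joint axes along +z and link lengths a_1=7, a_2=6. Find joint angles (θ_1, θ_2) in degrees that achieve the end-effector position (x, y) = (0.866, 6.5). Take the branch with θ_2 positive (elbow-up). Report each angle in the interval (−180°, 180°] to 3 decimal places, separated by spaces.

30.000 120.000

cos θ_2 = (43.0000−7²−6²)/(2·7·6) = -0.5000; θ_2 = 120.0000° (elbow-up)
β = atan2(6.5000,0.8660) = 82.4111°; ψ = atan2(5.1962,4.0000) = 52.4109°
θ_1 = β − ψ = 30.0002°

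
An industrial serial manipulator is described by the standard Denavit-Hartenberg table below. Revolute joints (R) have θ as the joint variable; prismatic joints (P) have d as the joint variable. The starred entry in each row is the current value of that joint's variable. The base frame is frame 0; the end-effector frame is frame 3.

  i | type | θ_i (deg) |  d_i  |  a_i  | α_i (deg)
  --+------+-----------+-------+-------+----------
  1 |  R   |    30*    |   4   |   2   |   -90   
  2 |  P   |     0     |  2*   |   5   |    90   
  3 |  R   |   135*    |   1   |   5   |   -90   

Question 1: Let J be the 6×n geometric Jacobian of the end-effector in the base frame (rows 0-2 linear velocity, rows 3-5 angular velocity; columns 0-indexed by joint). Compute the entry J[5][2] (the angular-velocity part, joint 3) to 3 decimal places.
1.000

axis z_2 = (0.0000,0.0000,1.0000); lever o_n−o_2 = (-4.8296,1.2941,1.0000)
cross product → J_v[:, 2] = (-1.2941,-4.8296,0.0000)
J_ω[:, 2] = z_2
entry J[5][2] = 1.0000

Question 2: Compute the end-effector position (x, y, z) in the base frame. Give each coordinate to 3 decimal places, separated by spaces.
0.233 6.526 5.000

after link 1: o_1 = (1.7321, 1.0000, 4.0000)
after link 2: o_2 = (5.0622, 5.2321, 4.0000)
after link 3: o_3 = (0.2325, 6.5261, 5.0000)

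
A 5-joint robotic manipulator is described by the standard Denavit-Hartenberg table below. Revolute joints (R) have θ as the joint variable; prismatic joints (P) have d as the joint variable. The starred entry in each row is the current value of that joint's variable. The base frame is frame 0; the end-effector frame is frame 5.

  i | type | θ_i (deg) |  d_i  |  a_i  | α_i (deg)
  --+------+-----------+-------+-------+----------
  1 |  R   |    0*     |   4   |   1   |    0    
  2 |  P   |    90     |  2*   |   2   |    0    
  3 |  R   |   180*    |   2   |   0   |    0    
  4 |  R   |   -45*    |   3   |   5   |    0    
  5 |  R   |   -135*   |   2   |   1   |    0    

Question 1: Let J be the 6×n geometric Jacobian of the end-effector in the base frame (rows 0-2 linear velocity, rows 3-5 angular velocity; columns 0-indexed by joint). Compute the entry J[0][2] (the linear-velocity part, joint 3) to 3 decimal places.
2.536

axis z_2 = (0.0000,0.0000,1.0000); lever o_n−o_2 = (-3.5355,-2.5355,7.0000)
cross product → J_v[:, 2] = (2.5355,-3.5355,0.0000)
J_ω[:, 2] = z_2
entry J[0][2] = 2.5355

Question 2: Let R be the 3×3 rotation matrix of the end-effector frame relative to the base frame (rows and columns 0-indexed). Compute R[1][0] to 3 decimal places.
1.000

End-effector x-axis (col 0 of R) = (0.0000,1.0000,0.0000)
R[1][0] = 1.0000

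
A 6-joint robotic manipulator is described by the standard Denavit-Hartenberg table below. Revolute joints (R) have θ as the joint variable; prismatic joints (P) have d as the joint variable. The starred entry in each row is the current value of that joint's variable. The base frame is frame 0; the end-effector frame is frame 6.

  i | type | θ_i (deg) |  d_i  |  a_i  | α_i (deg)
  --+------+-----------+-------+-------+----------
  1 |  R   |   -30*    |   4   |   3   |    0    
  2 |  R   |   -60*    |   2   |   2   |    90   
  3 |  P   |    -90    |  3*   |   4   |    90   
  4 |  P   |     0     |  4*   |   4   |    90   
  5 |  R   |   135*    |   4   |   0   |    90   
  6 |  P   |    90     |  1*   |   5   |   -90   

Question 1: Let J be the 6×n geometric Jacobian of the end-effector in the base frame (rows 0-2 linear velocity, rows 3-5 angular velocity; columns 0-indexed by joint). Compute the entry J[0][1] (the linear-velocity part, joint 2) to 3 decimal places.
axis z_1 = (0.0000,0.0000,1.0000); lever o_n−o_1 = (6.0000,2.7071,-6.7071)
cross product → J_v[:, 1] = (-2.7071,6.0000,0.0000)
J_ω[:, 1] = z_1
entry J[0][1] = -2.7071

-2.707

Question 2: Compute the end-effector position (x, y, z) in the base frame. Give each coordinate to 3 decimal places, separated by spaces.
after link 1: o_1 = (2.5981, -1.5000, 4.0000)
after link 2: o_2 = (2.5981, -3.5000, 6.0000)
after link 3: o_3 = (-0.4019, -3.5000, 2.0000)
after link 4: o_4 = (-0.4019, 0.5000, -2.0000)
after link 5: o_5 = (3.5981, 0.5000, -2.0000)
after link 6: o_6 = (8.5981, 1.2071, -2.7071)

8.598 1.207 -2.707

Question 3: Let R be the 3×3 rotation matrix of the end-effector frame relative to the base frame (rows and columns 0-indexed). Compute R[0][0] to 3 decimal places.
1.000

End-effector x-axis (col 0 of R) = (1.0000,0.0000,0.0000)
R[0][0] = 1.0000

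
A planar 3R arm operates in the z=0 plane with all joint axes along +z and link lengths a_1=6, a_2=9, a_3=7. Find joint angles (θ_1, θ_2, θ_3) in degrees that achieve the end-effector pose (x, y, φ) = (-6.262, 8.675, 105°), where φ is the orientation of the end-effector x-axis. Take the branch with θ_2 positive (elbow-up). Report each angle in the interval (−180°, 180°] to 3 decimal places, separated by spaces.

wrist centre = target − a_3·(cos φ, sin φ) = (-4.4503, 1.9135)
cos θ_2 = (23.4664−6²−9²)/(2·6·9) = -0.8661; θ_2 = 150.0030° (elbow-up)
β = atan2(1.9135,-4.4503) = 156.7333°; ψ = atan2(4.4996,-1.7945) = 111.7424°
θ_1 = β − ψ = 44.9909°
θ_3 = φ − θ_1 − θ_2 = -89.9939° (wrapped to (-180°,180°])

44.991 150.003 -89.994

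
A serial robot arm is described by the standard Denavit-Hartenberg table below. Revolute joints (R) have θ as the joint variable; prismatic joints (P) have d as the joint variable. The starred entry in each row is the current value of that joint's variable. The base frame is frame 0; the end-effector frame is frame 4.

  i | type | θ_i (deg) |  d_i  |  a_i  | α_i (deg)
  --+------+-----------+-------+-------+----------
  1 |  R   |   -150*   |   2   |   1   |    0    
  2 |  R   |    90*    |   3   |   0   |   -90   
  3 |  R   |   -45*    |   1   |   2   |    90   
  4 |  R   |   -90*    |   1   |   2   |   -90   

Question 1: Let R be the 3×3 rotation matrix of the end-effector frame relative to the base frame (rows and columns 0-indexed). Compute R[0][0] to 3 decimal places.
-0.866

End-effector x-axis (col 0 of R) = (-0.8660,-0.5000,0.0000)
R[0][0] = -0.8660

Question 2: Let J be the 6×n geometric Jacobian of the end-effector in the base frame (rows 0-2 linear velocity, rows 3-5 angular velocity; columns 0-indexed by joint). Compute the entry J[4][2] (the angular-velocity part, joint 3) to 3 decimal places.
0.500

axis z_2 = (0.8660,0.5000,0.0000); lever o_n−o_2 = (-0.5125,-1.1124,2.1213)
cross product → J_v[:, 2] = (1.0607,-1.8371,-0.7071)
J_ω[:, 2] = z_2
entry J[4][2] = 0.5000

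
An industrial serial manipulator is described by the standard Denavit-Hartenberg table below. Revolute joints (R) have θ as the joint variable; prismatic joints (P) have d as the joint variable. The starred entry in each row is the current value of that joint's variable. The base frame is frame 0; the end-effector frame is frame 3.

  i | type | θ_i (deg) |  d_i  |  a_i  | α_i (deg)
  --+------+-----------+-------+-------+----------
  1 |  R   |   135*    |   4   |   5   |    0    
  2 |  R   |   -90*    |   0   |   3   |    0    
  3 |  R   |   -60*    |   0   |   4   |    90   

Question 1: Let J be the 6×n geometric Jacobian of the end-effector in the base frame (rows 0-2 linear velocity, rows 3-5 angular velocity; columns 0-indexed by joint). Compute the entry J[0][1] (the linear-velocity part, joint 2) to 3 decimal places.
axis z_1 = (0.0000,0.0000,1.0000); lever o_n−o_1 = (5.9850,1.0860,0.0000)
cross product → J_v[:, 1] = (-1.0860,5.9850,0.0000)
J_ω[:, 1] = z_1
entry J[0][1] = -1.0860

-1.086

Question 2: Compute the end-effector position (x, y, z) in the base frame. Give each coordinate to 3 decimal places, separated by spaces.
after link 1: o_1 = (-3.5355, 3.5355, 4.0000)
after link 2: o_2 = (-1.4142, 5.6569, 4.0000)
after link 3: o_3 = (2.4495, 4.6216, 4.0000)

2.449 4.622 4.000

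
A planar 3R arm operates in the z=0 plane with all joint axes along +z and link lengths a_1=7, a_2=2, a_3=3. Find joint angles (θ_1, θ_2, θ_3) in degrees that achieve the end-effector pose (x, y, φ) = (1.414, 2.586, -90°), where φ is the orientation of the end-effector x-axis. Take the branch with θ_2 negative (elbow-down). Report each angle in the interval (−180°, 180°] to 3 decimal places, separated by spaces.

wrist centre = target − a_3·(cos φ, sin φ) = (1.4140, 5.5860)
cos θ_2 = (33.2028−7²−2²)/(2·7·2) = -0.7070; θ_2 = -134.9948° (elbow-down)
β = atan2(5.5860,1.4140) = 75.7949°; ψ = atan2(-1.4143,5.5859) = -14.2086°
θ_1 = β − ψ = 90.0035°
θ_3 = φ − θ_1 − θ_2 = -45.0087° (wrapped to (-180°,180°])

90.003 -134.995 -45.009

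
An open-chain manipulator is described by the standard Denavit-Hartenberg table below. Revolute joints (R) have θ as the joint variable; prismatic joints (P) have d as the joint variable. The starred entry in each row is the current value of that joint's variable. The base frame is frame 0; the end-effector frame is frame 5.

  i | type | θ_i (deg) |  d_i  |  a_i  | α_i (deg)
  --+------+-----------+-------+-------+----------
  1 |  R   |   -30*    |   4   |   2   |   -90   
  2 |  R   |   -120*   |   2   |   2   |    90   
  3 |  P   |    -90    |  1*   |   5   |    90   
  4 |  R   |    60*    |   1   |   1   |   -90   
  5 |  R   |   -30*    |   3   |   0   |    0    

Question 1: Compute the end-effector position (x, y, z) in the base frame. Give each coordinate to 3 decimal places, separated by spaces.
after link 1: o_1 = (1.7321, -1.0000, 4.0000)
after link 2: o_2 = (1.8660, 1.2321, 5.7321)
after link 3: o_3 = (-1.3840, -2.6651, 5.2321)
after link 4: o_4 = (-1.8505, -2.9731, 3.9330)
after link 5: o_5 = (-1.6764, -0.0736, 3.1830)

-1.676 -0.074 3.183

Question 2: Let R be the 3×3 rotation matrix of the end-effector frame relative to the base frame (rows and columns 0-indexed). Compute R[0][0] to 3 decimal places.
End-effector x-axis (col 0 of R) = (-0.5625,-0.1752,-0.8080)
R[0][0] = -0.5625

-0.563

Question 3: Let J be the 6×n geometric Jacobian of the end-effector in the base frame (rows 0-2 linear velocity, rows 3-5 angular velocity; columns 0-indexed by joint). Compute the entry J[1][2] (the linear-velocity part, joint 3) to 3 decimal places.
prismatic axis z_2 = (-0.7500,0.4330,-0.5000)
J_v[:, 2] = z_2; J_ω[:, 2] = (0,0,0)
entry J[1][2] = 0.4330

0.433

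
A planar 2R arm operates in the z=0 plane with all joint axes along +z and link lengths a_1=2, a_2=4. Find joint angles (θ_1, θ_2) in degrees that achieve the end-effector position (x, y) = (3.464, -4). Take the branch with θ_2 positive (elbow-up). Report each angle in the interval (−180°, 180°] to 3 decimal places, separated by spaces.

-90.003 60.003

cos θ_2 = (27.9993−2²−4²)/(2·2·4) = 0.5000; θ_2 = 60.0029° (elbow-up)
β = atan2(-4.0000,3.4640) = -49.1074°; ψ = atan2(3.4642,3.9998) = 40.8955°
θ_1 = β − ψ = -90.0029°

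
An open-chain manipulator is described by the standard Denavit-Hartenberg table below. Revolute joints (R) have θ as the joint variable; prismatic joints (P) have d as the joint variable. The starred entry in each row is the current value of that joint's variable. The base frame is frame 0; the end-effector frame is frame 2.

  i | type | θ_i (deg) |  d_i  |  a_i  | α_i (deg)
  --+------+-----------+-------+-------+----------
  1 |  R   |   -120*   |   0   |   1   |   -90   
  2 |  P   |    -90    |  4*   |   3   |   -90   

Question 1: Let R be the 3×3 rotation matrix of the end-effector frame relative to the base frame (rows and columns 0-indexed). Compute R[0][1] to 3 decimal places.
End-effector y-axis (col 1 of R) = (-0.8660,0.5000,-0.0000)
R[0][1] = -0.8660

-0.866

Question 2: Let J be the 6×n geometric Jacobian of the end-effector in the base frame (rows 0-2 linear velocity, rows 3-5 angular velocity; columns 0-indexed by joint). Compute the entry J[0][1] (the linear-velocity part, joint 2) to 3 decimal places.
0.866

prismatic axis z_1 = (0.8660,-0.5000,0.0000)
J_v[:, 1] = z_1; J_ω[:, 1] = (0,0,0)
entry J[0][1] = 0.8660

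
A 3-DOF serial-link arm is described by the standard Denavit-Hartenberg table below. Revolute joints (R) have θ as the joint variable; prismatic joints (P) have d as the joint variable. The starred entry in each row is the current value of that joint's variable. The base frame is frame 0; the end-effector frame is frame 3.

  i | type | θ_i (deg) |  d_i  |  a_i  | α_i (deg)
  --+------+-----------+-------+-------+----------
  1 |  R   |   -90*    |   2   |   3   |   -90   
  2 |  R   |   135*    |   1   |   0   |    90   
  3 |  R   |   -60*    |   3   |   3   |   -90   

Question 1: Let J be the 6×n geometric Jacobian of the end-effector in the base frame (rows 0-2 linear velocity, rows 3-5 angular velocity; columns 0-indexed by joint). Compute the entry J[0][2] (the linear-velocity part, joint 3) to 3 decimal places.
1.500

axis z_2 = (0.0000,-0.7071,-0.7071); lever o_n−o_2 = (-2.5981,-1.0607,-3.1820)
cross product → J_v[:, 2] = (1.5000,1.8371,-1.8371)
J_ω[:, 2] = z_2
entry J[0][2] = 1.5000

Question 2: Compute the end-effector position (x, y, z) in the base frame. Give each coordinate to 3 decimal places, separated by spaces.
-1.598 -4.061 -1.182

after link 1: o_1 = (0.0000, -3.0000, 2.0000)
after link 2: o_2 = (1.0000, -3.0000, 2.0000)
after link 3: o_3 = (-1.5981, -4.0607, -1.1820)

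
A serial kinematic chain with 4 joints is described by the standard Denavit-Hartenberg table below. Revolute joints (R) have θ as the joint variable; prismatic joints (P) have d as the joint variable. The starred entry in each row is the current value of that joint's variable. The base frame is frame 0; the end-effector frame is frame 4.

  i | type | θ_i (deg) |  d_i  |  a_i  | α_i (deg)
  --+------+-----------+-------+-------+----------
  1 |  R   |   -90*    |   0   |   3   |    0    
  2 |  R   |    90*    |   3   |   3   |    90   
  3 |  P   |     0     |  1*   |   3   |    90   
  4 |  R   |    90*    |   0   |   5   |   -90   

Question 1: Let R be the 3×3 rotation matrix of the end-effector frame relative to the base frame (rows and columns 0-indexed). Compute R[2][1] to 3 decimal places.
1.000

End-effector y-axis (col 1 of R) = (-0.0000,0.0000,1.0000)
R[2][1] = 1.0000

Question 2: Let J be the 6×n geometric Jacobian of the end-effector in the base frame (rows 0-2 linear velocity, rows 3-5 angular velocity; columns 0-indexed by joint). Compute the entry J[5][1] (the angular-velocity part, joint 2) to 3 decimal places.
1.000

axis z_1 = (0.0000,0.0000,1.0000); lever o_n−o_1 = (6.0000,-6.0000,3.0000)
cross product → J_v[:, 1] = (6.0000,6.0000,-0.0000)
J_ω[:, 1] = z_1
entry J[5][1] = 1.0000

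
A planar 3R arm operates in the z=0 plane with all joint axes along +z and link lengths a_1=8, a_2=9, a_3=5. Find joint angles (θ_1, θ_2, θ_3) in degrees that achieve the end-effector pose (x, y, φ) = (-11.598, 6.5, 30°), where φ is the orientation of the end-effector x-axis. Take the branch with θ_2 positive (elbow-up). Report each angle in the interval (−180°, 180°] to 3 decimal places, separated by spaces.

wrist centre = target − a_3·(cos φ, sin φ) = (-15.9281, 4.0000)
cos θ_2 = (269.7052−8²−9²)/(2·8·9) = 0.8660; θ_2 = 30.0019° (elbow-up)
β = atan2(4.0000,-15.9281) = 165.9029°; ψ = atan2(4.5003,15.7941) = 15.9040°
θ_1 = β − ψ = 149.9989°
θ_3 = φ − θ_1 − θ_2 = -150.0008° (wrapped to (-180°,180°])

149.999 30.002 -150.001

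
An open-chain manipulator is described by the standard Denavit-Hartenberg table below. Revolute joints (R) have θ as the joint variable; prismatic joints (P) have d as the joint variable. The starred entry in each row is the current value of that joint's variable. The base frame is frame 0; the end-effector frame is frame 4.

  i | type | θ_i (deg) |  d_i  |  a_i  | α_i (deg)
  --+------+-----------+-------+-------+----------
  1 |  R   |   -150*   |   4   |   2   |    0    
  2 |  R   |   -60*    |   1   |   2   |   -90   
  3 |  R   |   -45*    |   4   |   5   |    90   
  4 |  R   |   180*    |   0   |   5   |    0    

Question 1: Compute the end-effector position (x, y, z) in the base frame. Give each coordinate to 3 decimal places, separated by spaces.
after link 1: o_1 = (-1.7321, -1.0000, 4.0000)
after link 2: o_2 = (-3.4641, 0.0000, 5.0000)
after link 3: o_3 = (-8.5260, -1.6963, 8.5355)
after link 4: o_4 = (-5.4641, -3.4641, 5.0000)

-5.464 -3.464 5.000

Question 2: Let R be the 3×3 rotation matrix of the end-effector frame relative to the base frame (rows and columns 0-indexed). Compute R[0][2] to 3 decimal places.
End-effector z-axis (col 2 of R) = (0.6124,-0.3536,0.7071)
R[0][2] = 0.6124

0.612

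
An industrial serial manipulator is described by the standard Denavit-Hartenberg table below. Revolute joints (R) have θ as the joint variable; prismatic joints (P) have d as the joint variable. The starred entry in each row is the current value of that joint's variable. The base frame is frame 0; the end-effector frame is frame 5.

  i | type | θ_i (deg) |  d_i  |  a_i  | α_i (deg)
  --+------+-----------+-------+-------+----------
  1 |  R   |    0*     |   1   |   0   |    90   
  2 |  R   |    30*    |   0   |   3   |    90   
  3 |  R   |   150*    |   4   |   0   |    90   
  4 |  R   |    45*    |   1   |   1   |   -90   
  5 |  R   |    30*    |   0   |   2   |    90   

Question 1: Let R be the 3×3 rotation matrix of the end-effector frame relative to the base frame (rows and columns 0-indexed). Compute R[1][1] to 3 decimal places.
0.354

End-effector y-axis (col 1 of R) = (0.8839,0.3536,-0.3062)
R[1][1] = 0.3536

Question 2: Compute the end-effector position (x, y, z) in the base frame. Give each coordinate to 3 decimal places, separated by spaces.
4.115 -0.966 -3.474

after link 1: o_1 = (0.0000, 0.0000, 1.0000)
after link 2: o_2 = (2.5981, 0.0000, 2.5000)
after link 3: o_3 = (4.5981, -0.0000, -0.9641)
after link 4: o_4 = (4.8543, -1.2196, -1.6327)
after link 5: o_5 = (4.1151, -0.9659, -3.4737)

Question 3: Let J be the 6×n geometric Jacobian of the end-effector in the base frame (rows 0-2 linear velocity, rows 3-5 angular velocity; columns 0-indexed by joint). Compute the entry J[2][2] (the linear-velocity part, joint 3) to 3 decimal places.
-0.483

axis z_2 = (0.5000,-0.0000,-0.8660); lever o_n−o_2 = (1.5170,-0.9659,-5.9737)
cross product → J_v[:, 2] = (-0.8365,1.6730,-0.4830)
J_ω[:, 2] = z_2
entry J[2][2] = -0.4830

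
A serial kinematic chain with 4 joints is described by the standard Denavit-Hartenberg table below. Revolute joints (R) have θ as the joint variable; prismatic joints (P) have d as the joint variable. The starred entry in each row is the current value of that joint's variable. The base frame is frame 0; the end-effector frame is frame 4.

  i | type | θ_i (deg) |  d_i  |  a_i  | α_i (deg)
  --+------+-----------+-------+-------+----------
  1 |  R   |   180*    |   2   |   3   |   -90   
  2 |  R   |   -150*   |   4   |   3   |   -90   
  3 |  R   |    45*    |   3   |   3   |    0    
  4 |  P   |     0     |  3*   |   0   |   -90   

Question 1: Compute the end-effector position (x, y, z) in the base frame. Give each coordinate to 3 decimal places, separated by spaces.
-1.565 -1.879 9.757

after link 1: o_1 = (-3.0000, 0.0000, 2.0000)
after link 2: o_2 = (-0.4019, -4.0000, 3.5000)
after link 3: o_3 = (-0.0648, -1.8787, 7.1587)
after link 4: o_4 = (-1.5648, -1.8787, 9.7568)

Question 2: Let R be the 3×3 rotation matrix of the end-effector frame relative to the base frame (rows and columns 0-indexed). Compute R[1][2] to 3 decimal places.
End-effector z-axis (col 2 of R) = (-0.6124,0.7071,-0.3536)
R[1][2] = 0.7071

0.707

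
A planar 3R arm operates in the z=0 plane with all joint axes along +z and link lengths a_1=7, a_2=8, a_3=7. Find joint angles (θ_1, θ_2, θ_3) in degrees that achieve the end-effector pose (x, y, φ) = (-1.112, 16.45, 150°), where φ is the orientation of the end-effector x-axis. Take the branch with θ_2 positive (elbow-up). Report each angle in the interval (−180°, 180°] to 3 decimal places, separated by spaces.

wrist centre = target − a_3·(cos φ, sin φ) = (4.9502, 12.9500)
cos θ_2 = (192.2068−7²−8²)/(2·7·8) = 0.7072; θ_2 = 44.9922° (elbow-up)
β = atan2(12.9500,4.9502) = 69.0805°; ψ = atan2(5.6561,12.6576) = 24.0776°
θ_1 = β − ψ = 45.0029°
θ_3 = φ − θ_1 − θ_2 = 60.0049° (wrapped to (-180°,180°])

45.003 44.992 60.005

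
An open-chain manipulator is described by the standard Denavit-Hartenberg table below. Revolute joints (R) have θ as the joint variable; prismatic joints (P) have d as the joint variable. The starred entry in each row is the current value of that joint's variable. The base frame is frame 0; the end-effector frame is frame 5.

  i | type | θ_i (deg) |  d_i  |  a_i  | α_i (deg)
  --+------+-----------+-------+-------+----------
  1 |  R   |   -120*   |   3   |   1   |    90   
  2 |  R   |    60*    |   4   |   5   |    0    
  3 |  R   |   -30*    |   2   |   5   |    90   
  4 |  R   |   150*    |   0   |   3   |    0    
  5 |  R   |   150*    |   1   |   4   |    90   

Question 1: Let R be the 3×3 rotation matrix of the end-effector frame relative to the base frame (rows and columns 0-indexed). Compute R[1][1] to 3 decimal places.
End-effector y-axis (col 1 of R) = (-0.2500,-0.4330,-0.8660)
R[1][1] = -0.4330

-0.433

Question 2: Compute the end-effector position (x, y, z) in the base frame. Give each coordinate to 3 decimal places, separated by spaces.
-7.401 -4.748 8.665

after link 1: o_1 = (-0.5000, -0.8660, 3.0000)
after link 2: o_2 = (-5.2141, -1.0311, 7.3301)
after link 3: o_3 = (-9.1112, -3.7811, 9.8301)
after link 4: o_4 = (-9.2853, -1.0825, 8.5311)
after link 5: o_5 = (-7.4013, -4.7476, 8.6651)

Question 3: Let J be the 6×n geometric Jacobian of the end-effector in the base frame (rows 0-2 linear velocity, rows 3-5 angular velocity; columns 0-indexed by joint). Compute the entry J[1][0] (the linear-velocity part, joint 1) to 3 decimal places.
axis z_0 = ẑ; lever o_n−o_0 = (-7.4013,-4.7476,8.6651)
cross product → J_v[:, 0] = (4.7476,-7.4013,0.0000)
J_ω[:, 0] = z_0
entry J[1][0] = -7.4013

-7.401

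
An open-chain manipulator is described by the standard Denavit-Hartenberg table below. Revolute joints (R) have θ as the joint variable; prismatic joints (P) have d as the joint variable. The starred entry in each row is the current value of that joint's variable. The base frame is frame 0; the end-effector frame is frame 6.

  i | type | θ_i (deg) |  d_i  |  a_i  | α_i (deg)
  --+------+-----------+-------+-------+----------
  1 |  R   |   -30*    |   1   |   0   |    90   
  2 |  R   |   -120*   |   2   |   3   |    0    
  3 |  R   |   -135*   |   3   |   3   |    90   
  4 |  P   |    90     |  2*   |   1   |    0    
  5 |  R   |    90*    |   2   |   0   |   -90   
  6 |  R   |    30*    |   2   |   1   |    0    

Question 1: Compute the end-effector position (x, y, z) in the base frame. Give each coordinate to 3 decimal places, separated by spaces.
-0.850 -4.128 1.369

after link 1: o_1 = (0.0000, 0.0000, 1.0000)
after link 2: o_2 = (-2.2990, -0.9821, -1.5981)
after link 3: o_3 = (-4.4715, -3.1919, 1.2997)
after link 4: o_4 = (-3.2984, -5.0238, 1.8173)
after link 5: o_5 = (-1.6254, -5.9898, 2.3350)
after link 6: o_6 = (-0.8495, -4.1283, 1.3691)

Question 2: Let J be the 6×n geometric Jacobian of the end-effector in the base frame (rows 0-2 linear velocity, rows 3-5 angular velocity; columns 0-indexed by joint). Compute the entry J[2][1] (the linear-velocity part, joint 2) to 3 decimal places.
axis z_1 = (-0.5000,-0.8660,0.0000); lever o_n−o_1 = (-0.8495,-4.1283,0.3691)
cross product → J_v[:, 1] = (-0.3196,0.1845,1.3284)
J_ω[:, 1] = z_1
entry J[2][1] = 1.3284

1.328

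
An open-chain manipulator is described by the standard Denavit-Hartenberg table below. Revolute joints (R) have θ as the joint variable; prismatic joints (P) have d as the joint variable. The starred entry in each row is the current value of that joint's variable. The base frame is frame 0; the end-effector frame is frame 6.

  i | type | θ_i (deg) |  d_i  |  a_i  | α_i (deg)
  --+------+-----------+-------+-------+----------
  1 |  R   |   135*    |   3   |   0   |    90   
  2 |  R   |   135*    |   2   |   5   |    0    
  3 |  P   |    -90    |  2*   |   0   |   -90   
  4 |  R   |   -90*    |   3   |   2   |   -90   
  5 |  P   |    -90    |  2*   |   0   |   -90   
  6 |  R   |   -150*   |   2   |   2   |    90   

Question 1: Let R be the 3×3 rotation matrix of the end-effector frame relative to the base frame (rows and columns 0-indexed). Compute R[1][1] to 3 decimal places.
End-effector y-axis (col 1 of R) = (0.7071,0.7071,0.0000)
R[1][1] = 0.7071

0.707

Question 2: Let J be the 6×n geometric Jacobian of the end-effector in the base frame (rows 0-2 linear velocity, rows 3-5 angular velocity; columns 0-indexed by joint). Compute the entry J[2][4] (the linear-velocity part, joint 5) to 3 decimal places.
0.707

prismatic axis z_4 = (-0.5000,0.5000,0.7071)
J_v[:, 4] = z_4; J_ω[:, 4] = (0,0,0)
entry J[2][4] = 0.7071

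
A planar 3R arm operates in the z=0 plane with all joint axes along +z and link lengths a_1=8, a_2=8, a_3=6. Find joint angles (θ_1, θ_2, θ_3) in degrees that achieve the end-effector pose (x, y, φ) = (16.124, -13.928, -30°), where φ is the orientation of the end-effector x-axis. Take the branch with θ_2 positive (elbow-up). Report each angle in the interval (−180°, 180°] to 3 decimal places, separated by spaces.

wrist centre = target − a_3·(cos φ, sin φ) = (10.9278, -10.9280)
cos θ_2 = (238.8390−8²−8²)/(2·8·8) = 0.8659; θ_2 = 30.0109° (elbow-up)
β = atan2(-10.9280,10.9278) = -45.0004°; ψ = atan2(4.0013,14.9274) = 15.0055°
θ_1 = β − ψ = -60.0059°
θ_3 = φ − θ_1 − θ_2 = -0.0051° (wrapped to (-180°,180°])

-60.006 30.011 -0.005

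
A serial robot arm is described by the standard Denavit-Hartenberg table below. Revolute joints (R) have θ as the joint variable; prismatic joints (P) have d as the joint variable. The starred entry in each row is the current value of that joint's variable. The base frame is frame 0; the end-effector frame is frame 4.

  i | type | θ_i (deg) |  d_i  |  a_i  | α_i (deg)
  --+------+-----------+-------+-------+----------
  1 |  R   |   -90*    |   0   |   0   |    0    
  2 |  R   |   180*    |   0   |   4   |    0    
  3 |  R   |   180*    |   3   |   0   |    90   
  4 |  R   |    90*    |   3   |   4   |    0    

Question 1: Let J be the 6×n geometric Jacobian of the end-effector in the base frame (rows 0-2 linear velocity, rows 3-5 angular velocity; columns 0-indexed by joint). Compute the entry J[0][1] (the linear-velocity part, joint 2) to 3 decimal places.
axis z_1 = (0.0000,0.0000,1.0000); lever o_n−o_1 = (-3.0000,4.0000,7.0000)
cross product → J_v[:, 1] = (-4.0000,-3.0000,0.0000)
J_ω[:, 1] = z_1
entry J[0][1] = -4.0000

-4.000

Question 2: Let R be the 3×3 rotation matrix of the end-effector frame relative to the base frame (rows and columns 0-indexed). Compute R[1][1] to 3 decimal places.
End-effector y-axis (col 1 of R) = (0.0000,1.0000,0.0000)
R[1][1] = 1.0000

1.000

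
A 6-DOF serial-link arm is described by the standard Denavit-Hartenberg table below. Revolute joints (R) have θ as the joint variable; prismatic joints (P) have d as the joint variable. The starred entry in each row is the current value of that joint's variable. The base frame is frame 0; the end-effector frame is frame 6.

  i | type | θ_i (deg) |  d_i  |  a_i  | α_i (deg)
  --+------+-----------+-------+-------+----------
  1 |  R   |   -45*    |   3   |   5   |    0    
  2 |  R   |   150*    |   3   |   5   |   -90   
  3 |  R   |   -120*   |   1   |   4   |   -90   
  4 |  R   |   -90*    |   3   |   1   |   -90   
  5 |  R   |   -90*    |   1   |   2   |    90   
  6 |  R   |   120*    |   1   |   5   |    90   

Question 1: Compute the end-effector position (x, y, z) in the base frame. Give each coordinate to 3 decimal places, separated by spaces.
1.923 -1.380 15.330

after link 1: o_1 = (3.5355, -3.5355, 3.0000)
after link 2: o_2 = (2.2414, 1.2941, 6.0000)
after link 3: o_3 = (1.7932, -0.8966, 9.4641)
after link 4: o_4 = (0.1548, 1.3542, 10.9641)
after link 5: o_5 = (-0.1641, 2.5442, 12.8301)
after link 6: o_6 = (1.9226, -1.3795, 15.3301)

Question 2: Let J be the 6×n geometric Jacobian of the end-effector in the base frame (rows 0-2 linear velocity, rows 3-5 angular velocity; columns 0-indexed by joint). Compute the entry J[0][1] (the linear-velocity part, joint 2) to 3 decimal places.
-2.156

axis z_1 = (0.0000,0.0000,1.0000); lever o_n−o_1 = (-1.6130,2.1560,12.3301)
cross product → J_v[:, 1] = (-2.1560,-1.6130,0.0000)
J_ω[:, 1] = z_1
entry J[0][1] = -2.1560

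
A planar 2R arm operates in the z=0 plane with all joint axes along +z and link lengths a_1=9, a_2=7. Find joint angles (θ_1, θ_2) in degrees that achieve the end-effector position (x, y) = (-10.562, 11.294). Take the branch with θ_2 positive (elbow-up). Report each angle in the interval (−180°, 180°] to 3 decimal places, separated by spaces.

cos θ_2 = (239.1103−9²−7²)/(2·9·7) = 0.8660; θ_2 = 30.0081° (elbow-up)
β = atan2(11.2940,-10.5620) = 133.0818°; ψ = atan2(3.5009,15.0617) = 13.0852°
θ_1 = β − ψ = 119.9966°

119.997 30.008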